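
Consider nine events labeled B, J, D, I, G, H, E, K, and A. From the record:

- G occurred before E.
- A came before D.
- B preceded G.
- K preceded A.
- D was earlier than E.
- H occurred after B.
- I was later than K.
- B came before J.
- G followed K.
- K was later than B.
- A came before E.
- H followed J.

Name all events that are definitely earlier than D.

Directly stated before D: A.
B reaches D via B → K → A → D.
K reaches D via K → A → D.
No chain forces J (or any of the others) ahead of D.

A, B, K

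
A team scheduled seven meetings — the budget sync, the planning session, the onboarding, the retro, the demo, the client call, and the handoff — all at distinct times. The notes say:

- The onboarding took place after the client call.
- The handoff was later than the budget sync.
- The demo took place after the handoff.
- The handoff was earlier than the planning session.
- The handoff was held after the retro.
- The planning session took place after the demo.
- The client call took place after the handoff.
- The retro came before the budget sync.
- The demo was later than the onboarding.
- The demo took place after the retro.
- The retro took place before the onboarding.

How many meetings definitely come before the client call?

Directly stated before the client call: the handoff.
The budget sync reaches the client call via the budget sync → the handoff → the client call.
The retro reaches the client call via the retro → the handoff → the client call.
No chain forces the planning session (or any of the others) ahead of the client call.
That's the budget sync, the handoff, and the retro — 3 in all.

3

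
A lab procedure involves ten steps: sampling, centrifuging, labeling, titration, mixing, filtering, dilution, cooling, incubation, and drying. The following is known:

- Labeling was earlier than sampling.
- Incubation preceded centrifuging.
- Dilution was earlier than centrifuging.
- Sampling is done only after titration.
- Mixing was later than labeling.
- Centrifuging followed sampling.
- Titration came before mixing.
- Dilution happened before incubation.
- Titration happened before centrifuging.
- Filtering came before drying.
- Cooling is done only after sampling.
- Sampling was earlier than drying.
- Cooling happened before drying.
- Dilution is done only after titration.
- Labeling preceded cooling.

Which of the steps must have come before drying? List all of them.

cooling, filtering, labeling, sampling, titration

Directly stated before drying: cooling, filtering, and sampling.
Labeling reaches drying via labeling → sampling → drying.
Titration reaches drying via titration → sampling → drying.
No chain forces incubation (or any of the others) ahead of drying.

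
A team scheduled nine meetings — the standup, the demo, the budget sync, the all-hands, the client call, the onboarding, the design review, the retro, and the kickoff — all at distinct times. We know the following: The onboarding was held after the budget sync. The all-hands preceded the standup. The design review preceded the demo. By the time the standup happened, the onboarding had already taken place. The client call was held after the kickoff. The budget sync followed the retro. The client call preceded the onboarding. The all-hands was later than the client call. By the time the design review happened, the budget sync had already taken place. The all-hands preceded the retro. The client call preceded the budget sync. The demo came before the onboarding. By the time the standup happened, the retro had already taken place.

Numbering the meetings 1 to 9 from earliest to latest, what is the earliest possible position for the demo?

7

The all-hands, the budget sync, the client call, the design review, the kickoff, and the retro must all come before the demo — 6 forced predecessors.
Nothing else is forced ahead of the demo, so its earliest slot is position 6 + 1 = 7.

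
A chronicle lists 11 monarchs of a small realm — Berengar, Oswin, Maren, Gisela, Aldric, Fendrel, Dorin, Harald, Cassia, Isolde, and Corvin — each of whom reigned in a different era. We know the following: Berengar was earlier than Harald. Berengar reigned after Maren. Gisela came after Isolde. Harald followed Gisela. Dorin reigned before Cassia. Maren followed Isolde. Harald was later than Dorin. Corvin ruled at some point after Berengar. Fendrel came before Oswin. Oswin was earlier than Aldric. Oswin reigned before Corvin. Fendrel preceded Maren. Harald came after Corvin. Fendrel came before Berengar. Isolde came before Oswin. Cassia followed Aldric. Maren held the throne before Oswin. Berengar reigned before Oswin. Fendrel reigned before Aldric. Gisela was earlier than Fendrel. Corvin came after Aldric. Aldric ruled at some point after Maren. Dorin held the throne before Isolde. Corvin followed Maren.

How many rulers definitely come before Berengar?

Directly stated before Berengar: Fendrel and Maren.
Dorin reaches Berengar via Dorin → Isolde → Maren → Berengar.
Gisela reaches Berengar via Gisela → Fendrel → Berengar.
Isolde reaches Berengar via Isolde → Maren → Berengar.
No chain forces Corvin (or any of the others) ahead of Berengar.
That's Dorin, Fendrel, Gisela, Isolde, and Maren — 5 in all.

5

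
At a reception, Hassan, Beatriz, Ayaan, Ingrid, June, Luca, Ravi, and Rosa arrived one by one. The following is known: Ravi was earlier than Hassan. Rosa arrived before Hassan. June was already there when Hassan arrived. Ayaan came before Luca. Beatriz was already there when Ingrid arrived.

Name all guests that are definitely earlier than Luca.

Ayaan

Directly stated before Luca: Ayaan.
No chain forces Rosa (or any of the others) ahead of Luca.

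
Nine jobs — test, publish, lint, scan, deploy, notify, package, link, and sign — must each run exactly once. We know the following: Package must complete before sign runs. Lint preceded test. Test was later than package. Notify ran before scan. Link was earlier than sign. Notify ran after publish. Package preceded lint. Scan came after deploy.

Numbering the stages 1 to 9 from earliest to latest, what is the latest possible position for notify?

Notify must come before scan — 1 stage forced after it.
Everything else can be placed before notify in some valid order, so notify can sit as late as position 9 − 1 = 8.

8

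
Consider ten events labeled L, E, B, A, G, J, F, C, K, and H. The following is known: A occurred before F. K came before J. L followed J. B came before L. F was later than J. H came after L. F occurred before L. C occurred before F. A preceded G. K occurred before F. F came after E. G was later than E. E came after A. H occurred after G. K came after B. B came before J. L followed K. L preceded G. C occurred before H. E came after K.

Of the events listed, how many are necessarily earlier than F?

Directly stated before F: A, C, E, J, and K.
B reaches F via B → K → F.
That's A, B, C, E, J, and K — 6 in all.

6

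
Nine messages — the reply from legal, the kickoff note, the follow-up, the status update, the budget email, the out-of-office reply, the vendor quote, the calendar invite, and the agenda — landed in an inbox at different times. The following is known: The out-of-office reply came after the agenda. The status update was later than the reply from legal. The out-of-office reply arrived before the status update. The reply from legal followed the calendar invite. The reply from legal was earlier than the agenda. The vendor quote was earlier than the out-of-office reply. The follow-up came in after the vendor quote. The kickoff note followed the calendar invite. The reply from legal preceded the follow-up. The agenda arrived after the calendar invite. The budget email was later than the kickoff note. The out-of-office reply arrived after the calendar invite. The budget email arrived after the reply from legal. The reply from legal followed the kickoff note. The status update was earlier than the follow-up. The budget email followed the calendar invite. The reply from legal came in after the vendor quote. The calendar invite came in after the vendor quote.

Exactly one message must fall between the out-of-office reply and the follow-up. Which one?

the status update

Tracing the constraints gives the out-of-office reply → the status update → the follow-up, so the status update sits after the out-of-office reply and before the follow-up.
No other message is forced both after the out-of-office reply and before the follow-up.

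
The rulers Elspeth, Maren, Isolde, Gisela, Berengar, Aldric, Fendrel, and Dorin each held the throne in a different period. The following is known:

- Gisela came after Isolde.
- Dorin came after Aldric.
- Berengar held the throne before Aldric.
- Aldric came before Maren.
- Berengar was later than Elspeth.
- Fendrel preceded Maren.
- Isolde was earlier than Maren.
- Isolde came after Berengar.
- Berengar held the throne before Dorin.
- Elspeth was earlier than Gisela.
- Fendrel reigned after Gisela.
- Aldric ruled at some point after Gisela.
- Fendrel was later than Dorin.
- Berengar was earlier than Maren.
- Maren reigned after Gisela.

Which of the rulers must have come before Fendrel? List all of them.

Aldric, Berengar, Dorin, Elspeth, Gisela, Isolde

Directly stated before Fendrel: Dorin and Gisela.
Aldric reaches Fendrel via Aldric → Dorin → Fendrel.
Berengar reaches Fendrel via Berengar → Dorin → Fendrel.
Elspeth reaches Fendrel via Elspeth → Gisela → Fendrel.
Likewise Isolde reaches Fendrel by chaining the stated constraints.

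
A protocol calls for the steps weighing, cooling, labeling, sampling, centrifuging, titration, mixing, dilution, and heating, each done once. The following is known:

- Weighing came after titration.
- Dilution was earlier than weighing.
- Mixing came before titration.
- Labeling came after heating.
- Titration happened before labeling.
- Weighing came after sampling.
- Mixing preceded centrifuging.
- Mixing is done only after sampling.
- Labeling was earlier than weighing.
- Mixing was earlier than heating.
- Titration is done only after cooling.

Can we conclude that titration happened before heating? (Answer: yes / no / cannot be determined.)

cannot be determined

No chain of stated constraints runs from titration to heating, and none runs from heating to titration either.
So the relative order of titration and heating is not fixed by the given facts.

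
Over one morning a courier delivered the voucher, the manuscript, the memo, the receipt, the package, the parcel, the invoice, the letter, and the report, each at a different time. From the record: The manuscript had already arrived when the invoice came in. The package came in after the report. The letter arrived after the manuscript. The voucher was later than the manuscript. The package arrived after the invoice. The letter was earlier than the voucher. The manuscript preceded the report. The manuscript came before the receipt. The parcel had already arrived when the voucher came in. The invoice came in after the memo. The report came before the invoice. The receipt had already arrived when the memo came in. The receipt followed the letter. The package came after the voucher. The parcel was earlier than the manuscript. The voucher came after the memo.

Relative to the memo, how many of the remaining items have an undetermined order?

Forced before the memo: the letter, the manuscript, the parcel, and the receipt; forced after the memo: the invoice, the package, and the voucher.
That leaves the report with no forced order relative to the memo — 1.

1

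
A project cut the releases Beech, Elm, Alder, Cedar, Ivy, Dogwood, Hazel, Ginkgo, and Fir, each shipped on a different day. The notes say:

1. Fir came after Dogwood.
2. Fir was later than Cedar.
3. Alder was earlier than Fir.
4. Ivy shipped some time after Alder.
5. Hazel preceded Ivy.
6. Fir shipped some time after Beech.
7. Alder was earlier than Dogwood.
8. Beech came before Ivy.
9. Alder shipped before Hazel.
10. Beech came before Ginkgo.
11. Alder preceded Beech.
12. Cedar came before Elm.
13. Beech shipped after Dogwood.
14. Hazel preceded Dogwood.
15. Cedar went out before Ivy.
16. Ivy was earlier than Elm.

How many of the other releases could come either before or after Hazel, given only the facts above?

Forced before Hazel: Alder; forced after Hazel: Beech, Dogwood, Elm, Fir, Ginkgo, and Ivy.
That leaves Cedar with no forced order relative to Hazel — 1.

1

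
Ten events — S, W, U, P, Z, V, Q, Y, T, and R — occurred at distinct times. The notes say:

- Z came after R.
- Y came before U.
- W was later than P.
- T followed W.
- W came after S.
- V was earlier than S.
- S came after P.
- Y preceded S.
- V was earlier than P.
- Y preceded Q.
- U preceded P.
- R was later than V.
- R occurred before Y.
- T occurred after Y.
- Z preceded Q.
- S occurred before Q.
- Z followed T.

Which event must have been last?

Every other event has a chain of constraints placing it before Q, so Q is last.

Q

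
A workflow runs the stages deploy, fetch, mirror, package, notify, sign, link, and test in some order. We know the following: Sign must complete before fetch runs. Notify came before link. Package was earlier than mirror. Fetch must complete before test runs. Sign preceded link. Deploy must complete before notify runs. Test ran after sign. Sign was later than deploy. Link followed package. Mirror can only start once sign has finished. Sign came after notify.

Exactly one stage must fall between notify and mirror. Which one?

sign

Tracing the constraints gives notify → sign → mirror, so sign sits after notify and before mirror.
No other stage is forced both after notify and before mirror.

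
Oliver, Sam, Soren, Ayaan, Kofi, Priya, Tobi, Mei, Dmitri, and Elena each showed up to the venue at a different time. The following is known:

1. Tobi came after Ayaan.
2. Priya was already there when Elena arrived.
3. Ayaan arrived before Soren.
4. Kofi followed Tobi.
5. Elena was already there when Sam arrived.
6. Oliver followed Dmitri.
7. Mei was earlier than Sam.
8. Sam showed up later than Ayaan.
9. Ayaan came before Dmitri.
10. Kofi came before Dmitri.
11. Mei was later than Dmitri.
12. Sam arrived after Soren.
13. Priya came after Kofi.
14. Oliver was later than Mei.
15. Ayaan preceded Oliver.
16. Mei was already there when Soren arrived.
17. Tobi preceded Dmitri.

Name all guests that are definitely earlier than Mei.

Directly stated before Mei: Dmitri.
Ayaan reaches Mei via Ayaan → Dmitri → Mei.
Kofi reaches Mei via Kofi → Dmitri → Mei.
Tobi reaches Mei via Tobi → Dmitri → Mei.

Ayaan, Dmitri, Kofi, Tobi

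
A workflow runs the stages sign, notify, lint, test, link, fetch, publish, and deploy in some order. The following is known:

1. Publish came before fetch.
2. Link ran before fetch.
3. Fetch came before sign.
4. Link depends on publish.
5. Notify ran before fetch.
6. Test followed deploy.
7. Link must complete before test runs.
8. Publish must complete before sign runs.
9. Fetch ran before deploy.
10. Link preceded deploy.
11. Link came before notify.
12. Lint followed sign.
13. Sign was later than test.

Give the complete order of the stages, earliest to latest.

The constraints fix every adjacent pair, so only one ordering works:
publish → link → notify → fetch → deploy → test → sign → lint.

publish, link, notify, fetch, deploy, test, sign, lint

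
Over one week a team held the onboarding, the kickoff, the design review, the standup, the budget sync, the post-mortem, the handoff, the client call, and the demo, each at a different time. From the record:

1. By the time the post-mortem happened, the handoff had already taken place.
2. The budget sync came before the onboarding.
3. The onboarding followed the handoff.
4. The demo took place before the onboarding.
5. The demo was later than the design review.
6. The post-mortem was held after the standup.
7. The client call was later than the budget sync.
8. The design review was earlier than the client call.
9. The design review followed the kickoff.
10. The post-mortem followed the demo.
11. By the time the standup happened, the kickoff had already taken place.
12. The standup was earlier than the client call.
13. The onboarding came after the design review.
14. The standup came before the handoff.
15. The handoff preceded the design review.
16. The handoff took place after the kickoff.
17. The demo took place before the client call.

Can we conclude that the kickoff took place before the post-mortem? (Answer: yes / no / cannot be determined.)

yes

Chain the constraints: the kickoff → the standup → the post-mortem. Each link is directly stated, so the kickoff comes before the post-mortem.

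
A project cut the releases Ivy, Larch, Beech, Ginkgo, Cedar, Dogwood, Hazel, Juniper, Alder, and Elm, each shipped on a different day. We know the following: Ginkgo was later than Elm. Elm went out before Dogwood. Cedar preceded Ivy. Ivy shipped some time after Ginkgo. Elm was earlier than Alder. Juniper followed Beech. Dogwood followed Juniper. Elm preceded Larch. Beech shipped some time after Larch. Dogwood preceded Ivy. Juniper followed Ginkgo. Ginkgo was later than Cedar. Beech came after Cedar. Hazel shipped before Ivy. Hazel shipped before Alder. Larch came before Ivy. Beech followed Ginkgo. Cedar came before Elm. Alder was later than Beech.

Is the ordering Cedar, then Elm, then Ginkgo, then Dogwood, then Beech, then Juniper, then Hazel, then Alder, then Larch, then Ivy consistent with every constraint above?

no

The constraints require Larch before Beech, but in the proposed sequence Beech appears ahead of Larch. That one violation is enough.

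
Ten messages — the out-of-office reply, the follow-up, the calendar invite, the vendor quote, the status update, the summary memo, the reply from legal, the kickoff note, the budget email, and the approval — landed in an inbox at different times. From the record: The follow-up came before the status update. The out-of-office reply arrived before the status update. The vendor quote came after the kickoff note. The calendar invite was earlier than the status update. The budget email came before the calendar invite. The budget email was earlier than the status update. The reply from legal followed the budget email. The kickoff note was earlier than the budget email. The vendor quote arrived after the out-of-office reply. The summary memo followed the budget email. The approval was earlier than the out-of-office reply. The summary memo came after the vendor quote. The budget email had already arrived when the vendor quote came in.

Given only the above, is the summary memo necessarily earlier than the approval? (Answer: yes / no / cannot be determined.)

no

Tracing the constraints gives the approval → the out-of-office reply → the vendor quote → the summary memo, so the approval must come before the summary memo.
That means the summary memo cannot be before the approval.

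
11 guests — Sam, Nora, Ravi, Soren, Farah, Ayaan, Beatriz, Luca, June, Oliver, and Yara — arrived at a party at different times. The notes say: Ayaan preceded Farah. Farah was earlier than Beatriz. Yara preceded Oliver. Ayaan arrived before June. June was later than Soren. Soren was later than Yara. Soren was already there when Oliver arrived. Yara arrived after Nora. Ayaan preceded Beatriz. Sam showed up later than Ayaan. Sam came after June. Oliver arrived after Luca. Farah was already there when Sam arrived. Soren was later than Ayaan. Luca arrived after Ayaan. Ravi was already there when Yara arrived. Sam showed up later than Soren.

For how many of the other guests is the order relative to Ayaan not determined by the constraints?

3

Forced after Ayaan: Beatriz, Farah, June, Luca, Oliver, Sam, and Soren.
That leaves Nora, Ravi, and Yara with no forced order relative to Ayaan — 3.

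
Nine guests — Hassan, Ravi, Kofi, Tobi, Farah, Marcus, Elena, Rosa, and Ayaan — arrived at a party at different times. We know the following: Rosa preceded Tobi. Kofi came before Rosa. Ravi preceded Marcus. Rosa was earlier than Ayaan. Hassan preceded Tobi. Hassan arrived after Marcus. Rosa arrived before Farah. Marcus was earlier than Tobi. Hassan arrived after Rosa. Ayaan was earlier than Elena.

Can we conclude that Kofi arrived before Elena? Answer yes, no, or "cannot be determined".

Chain the constraints: Kofi → Rosa → Ayaan → Elena. Each link is directly stated, so Kofi comes before Elena.

yes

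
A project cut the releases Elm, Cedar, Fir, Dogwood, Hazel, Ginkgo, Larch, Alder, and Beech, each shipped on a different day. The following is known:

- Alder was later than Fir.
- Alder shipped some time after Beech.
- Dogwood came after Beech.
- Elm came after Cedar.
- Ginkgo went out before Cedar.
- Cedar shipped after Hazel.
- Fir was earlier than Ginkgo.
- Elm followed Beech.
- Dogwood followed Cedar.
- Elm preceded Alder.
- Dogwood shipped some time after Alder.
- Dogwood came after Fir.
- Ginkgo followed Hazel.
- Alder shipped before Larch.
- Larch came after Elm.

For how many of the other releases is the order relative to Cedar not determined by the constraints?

Forced before Cedar: Fir, Ginkgo, and Hazel; forced after Cedar: Alder, Dogwood, Elm, and Larch.
That leaves Beech with no forced order relative to Cedar — 1.

1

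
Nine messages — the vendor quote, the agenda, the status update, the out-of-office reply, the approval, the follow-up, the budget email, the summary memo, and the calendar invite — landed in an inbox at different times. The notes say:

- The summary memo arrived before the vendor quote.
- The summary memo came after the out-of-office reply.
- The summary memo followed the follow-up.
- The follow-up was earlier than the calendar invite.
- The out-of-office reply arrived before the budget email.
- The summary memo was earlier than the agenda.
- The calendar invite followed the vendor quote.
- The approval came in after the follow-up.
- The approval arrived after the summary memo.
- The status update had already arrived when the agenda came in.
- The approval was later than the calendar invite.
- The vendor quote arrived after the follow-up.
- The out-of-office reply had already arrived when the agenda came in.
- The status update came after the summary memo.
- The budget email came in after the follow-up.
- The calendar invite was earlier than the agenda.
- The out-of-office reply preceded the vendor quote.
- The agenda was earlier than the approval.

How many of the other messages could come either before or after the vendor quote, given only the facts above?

2

Forced before the vendor quote: the follow-up, the out-of-office reply, and the summary memo; forced after the vendor quote: the agenda, the approval, and the calendar invite.
That leaves the budget email and the status update with no forced order relative to the vendor quote — 2.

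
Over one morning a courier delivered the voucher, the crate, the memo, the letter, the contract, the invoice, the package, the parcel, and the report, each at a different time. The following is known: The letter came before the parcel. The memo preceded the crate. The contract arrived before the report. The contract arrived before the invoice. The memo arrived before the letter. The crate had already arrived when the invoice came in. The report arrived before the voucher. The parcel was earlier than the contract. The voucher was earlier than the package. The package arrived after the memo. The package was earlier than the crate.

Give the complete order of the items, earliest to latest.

the memo, the letter, the parcel, the contract, the report, the voucher, the package, the crate, the invoice

The constraints fix every adjacent pair, so only one ordering works:
the memo → the letter → the parcel → the contract → the report → the voucher → the package → the crate → the invoice.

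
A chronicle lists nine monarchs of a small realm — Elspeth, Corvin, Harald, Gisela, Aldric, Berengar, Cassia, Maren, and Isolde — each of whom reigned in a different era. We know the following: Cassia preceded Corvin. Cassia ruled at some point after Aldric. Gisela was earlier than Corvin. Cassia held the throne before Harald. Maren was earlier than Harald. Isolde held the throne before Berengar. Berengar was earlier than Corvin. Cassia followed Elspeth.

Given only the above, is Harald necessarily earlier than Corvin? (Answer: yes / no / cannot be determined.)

cannot be determined

No chain of stated constraints runs from Harald to Corvin, and none runs from Corvin to Harald either.
So the relative order of Harald and Corvin is not fixed by the given facts.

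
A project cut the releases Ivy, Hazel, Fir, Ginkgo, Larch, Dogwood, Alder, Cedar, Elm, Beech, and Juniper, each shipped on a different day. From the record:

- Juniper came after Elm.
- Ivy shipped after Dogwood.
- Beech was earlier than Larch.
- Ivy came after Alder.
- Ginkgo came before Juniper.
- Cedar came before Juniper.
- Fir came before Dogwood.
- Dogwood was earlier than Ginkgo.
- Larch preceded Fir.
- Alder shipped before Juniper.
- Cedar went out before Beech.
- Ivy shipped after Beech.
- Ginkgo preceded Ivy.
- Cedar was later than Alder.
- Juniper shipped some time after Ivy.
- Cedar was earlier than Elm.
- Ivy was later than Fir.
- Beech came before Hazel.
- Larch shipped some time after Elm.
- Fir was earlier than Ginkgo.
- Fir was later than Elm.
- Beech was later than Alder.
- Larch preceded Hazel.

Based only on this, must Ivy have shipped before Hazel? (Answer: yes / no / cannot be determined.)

No chain of stated constraints runs from Ivy to Hazel, and none runs from Hazel to Ivy either.
So the relative order of Ivy and Hazel is not fixed by the given facts.

cannot be determined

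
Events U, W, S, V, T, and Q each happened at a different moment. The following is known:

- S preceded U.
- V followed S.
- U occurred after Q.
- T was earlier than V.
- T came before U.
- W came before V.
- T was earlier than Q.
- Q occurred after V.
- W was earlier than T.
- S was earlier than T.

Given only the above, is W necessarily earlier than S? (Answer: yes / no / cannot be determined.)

cannot be determined

No chain of stated constraints runs from W to S, and none runs from S to W either.
So the relative order of W and S is not fixed by the given facts.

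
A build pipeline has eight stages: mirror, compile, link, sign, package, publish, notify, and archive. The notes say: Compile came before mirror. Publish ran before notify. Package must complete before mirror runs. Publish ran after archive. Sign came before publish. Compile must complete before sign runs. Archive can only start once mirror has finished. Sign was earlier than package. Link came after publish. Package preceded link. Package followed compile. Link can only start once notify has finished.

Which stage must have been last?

link

Every other stage has a chain of constraints placing it before link, so link is last.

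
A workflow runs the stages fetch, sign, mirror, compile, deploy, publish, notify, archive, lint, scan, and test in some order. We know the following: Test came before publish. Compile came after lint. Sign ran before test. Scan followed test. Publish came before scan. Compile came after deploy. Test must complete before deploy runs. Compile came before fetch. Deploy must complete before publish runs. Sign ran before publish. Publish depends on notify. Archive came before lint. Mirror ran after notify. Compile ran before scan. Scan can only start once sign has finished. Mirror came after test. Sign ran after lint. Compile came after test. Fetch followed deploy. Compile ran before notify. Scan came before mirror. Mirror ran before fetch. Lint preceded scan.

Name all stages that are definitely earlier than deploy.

Directly stated before deploy: test.
Archive reaches deploy via archive → lint → sign → test → deploy.
Lint reaches deploy via lint → sign → test → deploy.
Sign reaches deploy via sign → test → deploy.
No chain forces mirror (or any of the others) ahead of deploy.

archive, lint, sign, test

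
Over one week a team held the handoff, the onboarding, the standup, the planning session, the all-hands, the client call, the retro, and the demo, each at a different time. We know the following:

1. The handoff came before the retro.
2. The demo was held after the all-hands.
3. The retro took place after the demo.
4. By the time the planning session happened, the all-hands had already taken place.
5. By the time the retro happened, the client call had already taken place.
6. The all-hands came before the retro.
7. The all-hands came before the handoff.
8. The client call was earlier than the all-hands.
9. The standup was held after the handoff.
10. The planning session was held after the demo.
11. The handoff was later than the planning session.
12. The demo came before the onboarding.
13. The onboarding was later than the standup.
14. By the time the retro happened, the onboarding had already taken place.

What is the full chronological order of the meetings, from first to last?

The constraints fix every adjacent pair, so only one ordering works:
the client call → the all-hands → the demo → the planning session → the handoff → the standup → the onboarding → the retro.

the client call, the all-hands, the demo, the planning session, the handoff, the standup, the onboarding, the retro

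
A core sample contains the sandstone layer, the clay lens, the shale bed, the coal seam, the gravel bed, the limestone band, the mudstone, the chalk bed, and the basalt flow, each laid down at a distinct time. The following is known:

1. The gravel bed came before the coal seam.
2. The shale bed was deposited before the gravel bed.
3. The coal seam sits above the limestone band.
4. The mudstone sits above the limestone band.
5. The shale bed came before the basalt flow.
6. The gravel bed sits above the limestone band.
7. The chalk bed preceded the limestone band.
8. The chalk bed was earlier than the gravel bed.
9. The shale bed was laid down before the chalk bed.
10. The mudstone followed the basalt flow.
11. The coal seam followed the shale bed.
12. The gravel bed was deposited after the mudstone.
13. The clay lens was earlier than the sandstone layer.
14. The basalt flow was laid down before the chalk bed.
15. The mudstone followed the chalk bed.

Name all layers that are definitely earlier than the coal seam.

Directly stated before the coal seam: the gravel bed, the limestone band, and the shale bed.
The basalt flow reaches the coal seam via the basalt flow → the chalk bed → the gravel bed → the coal seam.
The chalk bed reaches the coal seam via the chalk bed → the gravel bed → the coal seam.
The mudstone reaches the coal seam via the mudstone → the gravel bed → the coal seam.
No chain forces the clay lens (or any of the others) ahead of the coal seam.

the basalt flow, the chalk bed, the gravel bed, the limestone band, the mudstone, the shale bed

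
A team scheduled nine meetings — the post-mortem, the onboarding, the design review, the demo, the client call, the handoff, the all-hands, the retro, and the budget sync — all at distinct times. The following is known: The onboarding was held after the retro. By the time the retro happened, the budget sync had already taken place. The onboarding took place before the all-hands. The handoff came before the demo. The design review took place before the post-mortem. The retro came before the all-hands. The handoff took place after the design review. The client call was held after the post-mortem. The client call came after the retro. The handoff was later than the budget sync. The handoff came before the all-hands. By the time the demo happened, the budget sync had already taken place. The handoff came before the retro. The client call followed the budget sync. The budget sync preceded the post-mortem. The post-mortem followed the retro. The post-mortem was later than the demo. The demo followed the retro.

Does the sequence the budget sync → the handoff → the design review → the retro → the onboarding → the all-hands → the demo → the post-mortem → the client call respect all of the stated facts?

no

The constraints require the design review before the handoff, but in the proposed sequence the handoff appears ahead of the design review. That one violation is enough.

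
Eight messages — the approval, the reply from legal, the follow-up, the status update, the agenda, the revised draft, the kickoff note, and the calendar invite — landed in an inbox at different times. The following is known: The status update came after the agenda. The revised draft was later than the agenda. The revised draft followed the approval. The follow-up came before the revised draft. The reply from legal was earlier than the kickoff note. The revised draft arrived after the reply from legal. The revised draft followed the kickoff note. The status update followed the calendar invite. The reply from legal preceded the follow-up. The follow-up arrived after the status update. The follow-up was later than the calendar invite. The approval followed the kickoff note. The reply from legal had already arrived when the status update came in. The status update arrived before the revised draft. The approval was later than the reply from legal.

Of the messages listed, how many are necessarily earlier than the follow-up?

4

Directly stated before the follow-up: the calendar invite, the reply from legal, and the status update.
The agenda reaches the follow-up via the agenda → the status update → the follow-up.
No chain forces the revised draft (or any of the others) ahead of the follow-up.
That's the agenda, the calendar invite, the reply from legal, and the status update — 4 in all.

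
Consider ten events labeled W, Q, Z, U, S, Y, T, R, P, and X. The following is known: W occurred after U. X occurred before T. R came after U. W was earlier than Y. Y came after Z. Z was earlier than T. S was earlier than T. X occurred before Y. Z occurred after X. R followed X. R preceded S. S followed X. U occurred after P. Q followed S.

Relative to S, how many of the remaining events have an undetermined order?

3

Forced before S: P, R, U, and X; forced after S: Q and T.
That leaves W, Y, and Z with no forced order relative to S — 3.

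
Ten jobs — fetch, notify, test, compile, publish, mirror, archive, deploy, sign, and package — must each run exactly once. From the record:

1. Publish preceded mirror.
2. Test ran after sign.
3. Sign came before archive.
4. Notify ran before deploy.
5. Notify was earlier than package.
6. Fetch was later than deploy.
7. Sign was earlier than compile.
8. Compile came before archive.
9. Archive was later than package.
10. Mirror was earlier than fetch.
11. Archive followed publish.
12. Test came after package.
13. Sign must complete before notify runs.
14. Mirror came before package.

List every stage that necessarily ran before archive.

Directly stated before archive: compile, package, publish, and sign.
Mirror reaches archive via mirror → package → archive.
Notify reaches archive via notify → package → archive.
No chain forces deploy (or any of the others) ahead of archive.

compile, mirror, notify, package, publish, sign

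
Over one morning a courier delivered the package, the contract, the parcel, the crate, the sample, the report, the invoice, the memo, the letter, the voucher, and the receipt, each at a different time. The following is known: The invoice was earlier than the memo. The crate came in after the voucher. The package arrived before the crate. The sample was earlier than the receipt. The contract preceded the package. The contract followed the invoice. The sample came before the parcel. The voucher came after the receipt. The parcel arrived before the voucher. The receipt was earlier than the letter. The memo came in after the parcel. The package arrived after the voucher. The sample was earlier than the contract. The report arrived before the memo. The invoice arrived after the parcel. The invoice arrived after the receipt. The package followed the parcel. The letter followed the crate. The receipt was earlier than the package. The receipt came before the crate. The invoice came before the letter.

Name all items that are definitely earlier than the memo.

Directly stated before the memo: the invoice, the parcel, and the report.
The receipt reaches the memo via the receipt → the invoice → the memo.
The sample reaches the memo via the sample → the parcel → the memo.
No chain forces the voucher (or any of the others) ahead of the memo.

the invoice, the parcel, the receipt, the report, the sample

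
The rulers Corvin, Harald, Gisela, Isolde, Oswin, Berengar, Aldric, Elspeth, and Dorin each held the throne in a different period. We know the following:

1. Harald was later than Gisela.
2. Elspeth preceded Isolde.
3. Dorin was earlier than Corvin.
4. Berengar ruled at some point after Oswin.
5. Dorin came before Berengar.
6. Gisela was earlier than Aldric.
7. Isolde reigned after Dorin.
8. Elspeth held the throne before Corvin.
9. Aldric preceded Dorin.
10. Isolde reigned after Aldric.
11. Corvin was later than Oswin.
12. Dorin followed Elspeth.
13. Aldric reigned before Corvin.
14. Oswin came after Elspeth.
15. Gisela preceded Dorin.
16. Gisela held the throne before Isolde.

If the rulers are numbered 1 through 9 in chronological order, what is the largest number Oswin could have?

7

Oswin must come before Berengar and Corvin — 2 rulers forced after them.
Everything else can be placed before Oswin in some valid order, so Oswin can sit as late as position 9 − 2 = 7.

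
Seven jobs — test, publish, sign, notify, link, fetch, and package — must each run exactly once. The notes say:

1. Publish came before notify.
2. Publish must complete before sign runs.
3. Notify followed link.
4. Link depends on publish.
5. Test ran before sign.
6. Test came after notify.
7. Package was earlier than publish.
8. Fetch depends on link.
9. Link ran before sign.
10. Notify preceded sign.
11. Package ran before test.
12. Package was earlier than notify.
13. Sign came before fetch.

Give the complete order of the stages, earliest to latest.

The constraints fix every adjacent pair, so only one ordering works:
package → publish → link → notify → test → sign → fetch.

package, publish, link, notify, test, sign, fetch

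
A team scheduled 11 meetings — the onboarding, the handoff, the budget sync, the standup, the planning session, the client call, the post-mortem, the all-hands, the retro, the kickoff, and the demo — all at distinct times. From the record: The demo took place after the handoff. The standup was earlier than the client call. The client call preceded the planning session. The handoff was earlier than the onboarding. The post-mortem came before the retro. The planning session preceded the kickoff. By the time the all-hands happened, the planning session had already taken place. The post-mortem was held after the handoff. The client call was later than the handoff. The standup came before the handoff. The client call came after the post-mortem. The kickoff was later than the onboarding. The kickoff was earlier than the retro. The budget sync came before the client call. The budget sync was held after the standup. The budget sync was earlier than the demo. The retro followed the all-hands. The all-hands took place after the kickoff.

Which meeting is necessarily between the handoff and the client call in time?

Tracing the constraints gives the handoff → the post-mortem → the client call, so the post-mortem sits after the handoff and before the client call.
No other meeting is forced both after the handoff and before the client call.

the post-mortem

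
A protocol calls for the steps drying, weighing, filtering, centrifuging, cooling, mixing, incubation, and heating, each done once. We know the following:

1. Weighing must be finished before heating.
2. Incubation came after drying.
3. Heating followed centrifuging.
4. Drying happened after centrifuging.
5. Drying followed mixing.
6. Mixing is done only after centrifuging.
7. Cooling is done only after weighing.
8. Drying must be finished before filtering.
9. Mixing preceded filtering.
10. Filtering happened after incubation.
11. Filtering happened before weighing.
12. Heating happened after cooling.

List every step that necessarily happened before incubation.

centrifuging, drying, mixing

Directly stated before incubation: drying.
Centrifuging reaches incubation via centrifuging → drying → incubation.
Mixing reaches incubation via mixing → drying → incubation.
No chain forces filtering (or any of the others) ahead of incubation.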